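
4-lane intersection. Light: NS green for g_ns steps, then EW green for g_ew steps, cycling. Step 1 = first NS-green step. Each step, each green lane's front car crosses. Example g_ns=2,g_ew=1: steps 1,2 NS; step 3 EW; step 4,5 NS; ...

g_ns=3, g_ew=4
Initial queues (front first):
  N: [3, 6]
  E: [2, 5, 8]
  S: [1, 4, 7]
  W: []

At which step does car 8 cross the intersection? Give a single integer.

Step 1 [NS]: N:car3-GO,E:wait,S:car1-GO,W:wait | queues: N=1 E=3 S=2 W=0
Step 2 [NS]: N:car6-GO,E:wait,S:car4-GO,W:wait | queues: N=0 E=3 S=1 W=0
Step 3 [NS]: N:empty,E:wait,S:car7-GO,W:wait | queues: N=0 E=3 S=0 W=0
Step 4 [EW]: N:wait,E:car2-GO,S:wait,W:empty | queues: N=0 E=2 S=0 W=0
Step 5 [EW]: N:wait,E:car5-GO,S:wait,W:empty | queues: N=0 E=1 S=0 W=0
Step 6 [EW]: N:wait,E:car8-GO,S:wait,W:empty | queues: N=0 E=0 S=0 W=0
Car 8 crosses at step 6

6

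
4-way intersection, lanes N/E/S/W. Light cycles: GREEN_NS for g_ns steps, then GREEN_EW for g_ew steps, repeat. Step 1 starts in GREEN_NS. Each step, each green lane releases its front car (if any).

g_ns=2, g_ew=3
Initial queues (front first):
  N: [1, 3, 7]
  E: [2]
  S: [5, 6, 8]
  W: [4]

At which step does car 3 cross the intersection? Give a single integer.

Step 1 [NS]: N:car1-GO,E:wait,S:car5-GO,W:wait | queues: N=2 E=1 S=2 W=1
Step 2 [NS]: N:car3-GO,E:wait,S:car6-GO,W:wait | queues: N=1 E=1 S=1 W=1
Step 3 [EW]: N:wait,E:car2-GO,S:wait,W:car4-GO | queues: N=1 E=0 S=1 W=0
Step 4 [EW]: N:wait,E:empty,S:wait,W:empty | queues: N=1 E=0 S=1 W=0
Step 5 [EW]: N:wait,E:empty,S:wait,W:empty | queues: N=1 E=0 S=1 W=0
Step 6 [NS]: N:car7-GO,E:wait,S:car8-GO,W:wait | queues: N=0 E=0 S=0 W=0
Car 3 crosses at step 2

2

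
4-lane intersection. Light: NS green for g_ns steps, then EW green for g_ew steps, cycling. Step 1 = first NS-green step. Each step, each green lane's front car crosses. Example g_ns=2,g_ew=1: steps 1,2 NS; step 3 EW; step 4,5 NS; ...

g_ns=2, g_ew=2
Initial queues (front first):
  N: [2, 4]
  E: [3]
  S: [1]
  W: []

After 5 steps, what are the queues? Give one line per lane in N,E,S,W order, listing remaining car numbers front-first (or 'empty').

Step 1 [NS]: N:car2-GO,E:wait,S:car1-GO,W:wait | queues: N=1 E=1 S=0 W=0
Step 2 [NS]: N:car4-GO,E:wait,S:empty,W:wait | queues: N=0 E=1 S=0 W=0
Step 3 [EW]: N:wait,E:car3-GO,S:wait,W:empty | queues: N=0 E=0 S=0 W=0

N: empty
E: empty
S: empty
W: empty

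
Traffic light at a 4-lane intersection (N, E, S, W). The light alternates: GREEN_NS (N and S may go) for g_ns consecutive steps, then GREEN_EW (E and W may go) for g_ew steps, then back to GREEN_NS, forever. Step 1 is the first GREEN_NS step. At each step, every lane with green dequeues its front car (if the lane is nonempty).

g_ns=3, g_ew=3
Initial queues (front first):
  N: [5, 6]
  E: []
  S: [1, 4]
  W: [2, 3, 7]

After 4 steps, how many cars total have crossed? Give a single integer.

Answer: 5

Derivation:
Step 1 [NS]: N:car5-GO,E:wait,S:car1-GO,W:wait | queues: N=1 E=0 S=1 W=3
Step 2 [NS]: N:car6-GO,E:wait,S:car4-GO,W:wait | queues: N=0 E=0 S=0 W=3
Step 3 [NS]: N:empty,E:wait,S:empty,W:wait | queues: N=0 E=0 S=0 W=3
Step 4 [EW]: N:wait,E:empty,S:wait,W:car2-GO | queues: N=0 E=0 S=0 W=2
Cars crossed by step 4: 5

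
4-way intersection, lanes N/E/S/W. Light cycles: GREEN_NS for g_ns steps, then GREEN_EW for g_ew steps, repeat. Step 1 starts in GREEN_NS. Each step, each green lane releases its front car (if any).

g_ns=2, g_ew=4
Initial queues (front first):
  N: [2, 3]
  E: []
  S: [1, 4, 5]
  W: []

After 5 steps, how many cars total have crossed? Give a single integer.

Answer: 4

Derivation:
Step 1 [NS]: N:car2-GO,E:wait,S:car1-GO,W:wait | queues: N=1 E=0 S=2 W=0
Step 2 [NS]: N:car3-GO,E:wait,S:car4-GO,W:wait | queues: N=0 E=0 S=1 W=0
Step 3 [EW]: N:wait,E:empty,S:wait,W:empty | queues: N=0 E=0 S=1 W=0
Step 4 [EW]: N:wait,E:empty,S:wait,W:empty | queues: N=0 E=0 S=1 W=0
Step 5 [EW]: N:wait,E:empty,S:wait,W:empty | queues: N=0 E=0 S=1 W=0
Cars crossed by step 5: 4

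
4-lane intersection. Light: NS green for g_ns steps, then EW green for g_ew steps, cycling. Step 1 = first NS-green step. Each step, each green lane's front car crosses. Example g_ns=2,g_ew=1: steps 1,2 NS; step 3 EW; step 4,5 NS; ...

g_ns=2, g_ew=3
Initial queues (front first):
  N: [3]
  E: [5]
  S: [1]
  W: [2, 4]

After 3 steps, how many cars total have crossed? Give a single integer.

Answer: 4

Derivation:
Step 1 [NS]: N:car3-GO,E:wait,S:car1-GO,W:wait | queues: N=0 E=1 S=0 W=2
Step 2 [NS]: N:empty,E:wait,S:empty,W:wait | queues: N=0 E=1 S=0 W=2
Step 3 [EW]: N:wait,E:car5-GO,S:wait,W:car2-GO | queues: N=0 E=0 S=0 W=1
Cars crossed by step 3: 4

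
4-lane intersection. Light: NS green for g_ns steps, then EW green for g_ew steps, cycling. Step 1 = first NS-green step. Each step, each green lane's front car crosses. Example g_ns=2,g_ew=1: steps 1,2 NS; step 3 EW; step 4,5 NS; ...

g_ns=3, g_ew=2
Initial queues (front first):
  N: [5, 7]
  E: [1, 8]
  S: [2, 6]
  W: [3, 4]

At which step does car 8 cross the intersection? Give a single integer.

Step 1 [NS]: N:car5-GO,E:wait,S:car2-GO,W:wait | queues: N=1 E=2 S=1 W=2
Step 2 [NS]: N:car7-GO,E:wait,S:car6-GO,W:wait | queues: N=0 E=2 S=0 W=2
Step 3 [NS]: N:empty,E:wait,S:empty,W:wait | queues: N=0 E=2 S=0 W=2
Step 4 [EW]: N:wait,E:car1-GO,S:wait,W:car3-GO | queues: N=0 E=1 S=0 W=1
Step 5 [EW]: N:wait,E:car8-GO,S:wait,W:car4-GO | queues: N=0 E=0 S=0 W=0
Car 8 crosses at step 5

5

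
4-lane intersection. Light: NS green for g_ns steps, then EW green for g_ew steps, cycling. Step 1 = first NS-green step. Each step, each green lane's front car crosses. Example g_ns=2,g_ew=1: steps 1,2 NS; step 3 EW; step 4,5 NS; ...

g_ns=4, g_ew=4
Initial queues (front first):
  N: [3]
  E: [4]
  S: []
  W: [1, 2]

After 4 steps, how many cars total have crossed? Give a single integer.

Step 1 [NS]: N:car3-GO,E:wait,S:empty,W:wait | queues: N=0 E=1 S=0 W=2
Step 2 [NS]: N:empty,E:wait,S:empty,W:wait | queues: N=0 E=1 S=0 W=2
Step 3 [NS]: N:empty,E:wait,S:empty,W:wait | queues: N=0 E=1 S=0 W=2
Step 4 [NS]: N:empty,E:wait,S:empty,W:wait | queues: N=0 E=1 S=0 W=2
Cars crossed by step 4: 1

Answer: 1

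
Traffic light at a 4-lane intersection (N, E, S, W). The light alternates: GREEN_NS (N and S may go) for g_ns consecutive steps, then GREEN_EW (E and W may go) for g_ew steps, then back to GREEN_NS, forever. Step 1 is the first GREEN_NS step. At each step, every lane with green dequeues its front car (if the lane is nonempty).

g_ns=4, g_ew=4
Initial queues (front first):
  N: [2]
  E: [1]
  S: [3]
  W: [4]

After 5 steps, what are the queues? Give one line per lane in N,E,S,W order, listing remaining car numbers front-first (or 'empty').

Step 1 [NS]: N:car2-GO,E:wait,S:car3-GO,W:wait | queues: N=0 E=1 S=0 W=1
Step 2 [NS]: N:empty,E:wait,S:empty,W:wait | queues: N=0 E=1 S=0 W=1
Step 3 [NS]: N:empty,E:wait,S:empty,W:wait | queues: N=0 E=1 S=0 W=1
Step 4 [NS]: N:empty,E:wait,S:empty,W:wait | queues: N=0 E=1 S=0 W=1
Step 5 [EW]: N:wait,E:car1-GO,S:wait,W:car4-GO | queues: N=0 E=0 S=0 W=0

N: empty
E: empty
S: empty
W: empty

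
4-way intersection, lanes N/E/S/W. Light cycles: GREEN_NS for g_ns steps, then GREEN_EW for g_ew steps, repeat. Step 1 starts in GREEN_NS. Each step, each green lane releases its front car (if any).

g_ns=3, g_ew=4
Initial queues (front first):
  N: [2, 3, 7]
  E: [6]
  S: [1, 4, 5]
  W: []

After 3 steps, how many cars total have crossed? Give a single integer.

Answer: 6

Derivation:
Step 1 [NS]: N:car2-GO,E:wait,S:car1-GO,W:wait | queues: N=2 E=1 S=2 W=0
Step 2 [NS]: N:car3-GO,E:wait,S:car4-GO,W:wait | queues: N=1 E=1 S=1 W=0
Step 3 [NS]: N:car7-GO,E:wait,S:car5-GO,W:wait | queues: N=0 E=1 S=0 W=0
Cars crossed by step 3: 6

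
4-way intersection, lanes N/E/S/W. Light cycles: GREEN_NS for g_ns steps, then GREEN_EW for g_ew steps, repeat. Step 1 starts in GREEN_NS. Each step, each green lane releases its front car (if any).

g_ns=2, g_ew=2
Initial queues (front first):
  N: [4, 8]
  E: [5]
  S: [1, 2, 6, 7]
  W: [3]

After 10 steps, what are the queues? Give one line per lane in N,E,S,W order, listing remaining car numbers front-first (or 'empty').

Step 1 [NS]: N:car4-GO,E:wait,S:car1-GO,W:wait | queues: N=1 E=1 S=3 W=1
Step 2 [NS]: N:car8-GO,E:wait,S:car2-GO,W:wait | queues: N=0 E=1 S=2 W=1
Step 3 [EW]: N:wait,E:car5-GO,S:wait,W:car3-GO | queues: N=0 E=0 S=2 W=0
Step 4 [EW]: N:wait,E:empty,S:wait,W:empty | queues: N=0 E=0 S=2 W=0
Step 5 [NS]: N:empty,E:wait,S:car6-GO,W:wait | queues: N=0 E=0 S=1 W=0
Step 6 [NS]: N:empty,E:wait,S:car7-GO,W:wait | queues: N=0 E=0 S=0 W=0

N: empty
E: empty
S: empty
W: empty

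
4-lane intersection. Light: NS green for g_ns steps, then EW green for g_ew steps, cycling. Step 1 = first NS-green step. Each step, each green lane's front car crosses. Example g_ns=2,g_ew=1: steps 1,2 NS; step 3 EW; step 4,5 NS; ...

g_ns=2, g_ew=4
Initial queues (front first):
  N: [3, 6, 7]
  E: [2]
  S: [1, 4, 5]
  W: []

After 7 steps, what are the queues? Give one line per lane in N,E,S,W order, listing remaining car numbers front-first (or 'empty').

Step 1 [NS]: N:car3-GO,E:wait,S:car1-GO,W:wait | queues: N=2 E=1 S=2 W=0
Step 2 [NS]: N:car6-GO,E:wait,S:car4-GO,W:wait | queues: N=1 E=1 S=1 W=0
Step 3 [EW]: N:wait,E:car2-GO,S:wait,W:empty | queues: N=1 E=0 S=1 W=0
Step 4 [EW]: N:wait,E:empty,S:wait,W:empty | queues: N=1 E=0 S=1 W=0
Step 5 [EW]: N:wait,E:empty,S:wait,W:empty | queues: N=1 E=0 S=1 W=0
Step 6 [EW]: N:wait,E:empty,S:wait,W:empty | queues: N=1 E=0 S=1 W=0
Step 7 [NS]: N:car7-GO,E:wait,S:car5-GO,W:wait | queues: N=0 E=0 S=0 W=0

N: empty
E: empty
S: empty
W: empty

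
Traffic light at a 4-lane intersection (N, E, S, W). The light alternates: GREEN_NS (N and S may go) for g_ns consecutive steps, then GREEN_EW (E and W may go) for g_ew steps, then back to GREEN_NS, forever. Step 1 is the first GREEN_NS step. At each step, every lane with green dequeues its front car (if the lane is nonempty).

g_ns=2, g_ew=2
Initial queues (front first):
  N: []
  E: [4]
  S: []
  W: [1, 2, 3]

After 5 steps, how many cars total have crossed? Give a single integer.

Answer: 3

Derivation:
Step 1 [NS]: N:empty,E:wait,S:empty,W:wait | queues: N=0 E=1 S=0 W=3
Step 2 [NS]: N:empty,E:wait,S:empty,W:wait | queues: N=0 E=1 S=0 W=3
Step 3 [EW]: N:wait,E:car4-GO,S:wait,W:car1-GO | queues: N=0 E=0 S=0 W=2
Step 4 [EW]: N:wait,E:empty,S:wait,W:car2-GO | queues: N=0 E=0 S=0 W=1
Step 5 [NS]: N:empty,E:wait,S:empty,W:wait | queues: N=0 E=0 S=0 W=1
Cars crossed by step 5: 3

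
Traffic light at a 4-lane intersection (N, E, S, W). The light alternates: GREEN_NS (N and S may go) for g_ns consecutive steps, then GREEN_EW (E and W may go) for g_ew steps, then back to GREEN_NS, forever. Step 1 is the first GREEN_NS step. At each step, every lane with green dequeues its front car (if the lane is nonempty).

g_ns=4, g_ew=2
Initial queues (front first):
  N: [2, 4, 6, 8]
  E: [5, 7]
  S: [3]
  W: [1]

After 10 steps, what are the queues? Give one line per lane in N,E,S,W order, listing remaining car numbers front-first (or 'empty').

Step 1 [NS]: N:car2-GO,E:wait,S:car3-GO,W:wait | queues: N=3 E=2 S=0 W=1
Step 2 [NS]: N:car4-GO,E:wait,S:empty,W:wait | queues: N=2 E=2 S=0 W=1
Step 3 [NS]: N:car6-GO,E:wait,S:empty,W:wait | queues: N=1 E=2 S=0 W=1
Step 4 [NS]: N:car8-GO,E:wait,S:empty,W:wait | queues: N=0 E=2 S=0 W=1
Step 5 [EW]: N:wait,E:car5-GO,S:wait,W:car1-GO | queues: N=0 E=1 S=0 W=0
Step 6 [EW]: N:wait,E:car7-GO,S:wait,W:empty | queues: N=0 E=0 S=0 W=0

N: empty
E: empty
S: empty
W: empty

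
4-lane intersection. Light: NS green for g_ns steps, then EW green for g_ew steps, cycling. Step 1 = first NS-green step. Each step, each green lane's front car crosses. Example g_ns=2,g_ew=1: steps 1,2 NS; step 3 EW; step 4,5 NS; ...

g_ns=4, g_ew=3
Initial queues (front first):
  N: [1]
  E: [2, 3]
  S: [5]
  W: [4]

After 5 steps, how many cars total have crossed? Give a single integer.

Step 1 [NS]: N:car1-GO,E:wait,S:car5-GO,W:wait | queues: N=0 E=2 S=0 W=1
Step 2 [NS]: N:empty,E:wait,S:empty,W:wait | queues: N=0 E=2 S=0 W=1
Step 3 [NS]: N:empty,E:wait,S:empty,W:wait | queues: N=0 E=2 S=0 W=1
Step 4 [NS]: N:empty,E:wait,S:empty,W:wait | queues: N=0 E=2 S=0 W=1
Step 5 [EW]: N:wait,E:car2-GO,S:wait,W:car4-GO | queues: N=0 E=1 S=0 W=0
Cars crossed by step 5: 4

Answer: 4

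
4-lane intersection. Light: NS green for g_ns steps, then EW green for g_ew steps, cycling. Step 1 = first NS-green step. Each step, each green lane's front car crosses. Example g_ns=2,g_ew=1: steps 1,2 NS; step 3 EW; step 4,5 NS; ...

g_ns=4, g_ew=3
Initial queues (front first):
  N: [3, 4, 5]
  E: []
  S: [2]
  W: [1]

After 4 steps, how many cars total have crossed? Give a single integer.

Answer: 4

Derivation:
Step 1 [NS]: N:car3-GO,E:wait,S:car2-GO,W:wait | queues: N=2 E=0 S=0 W=1
Step 2 [NS]: N:car4-GO,E:wait,S:empty,W:wait | queues: N=1 E=0 S=0 W=1
Step 3 [NS]: N:car5-GO,E:wait,S:empty,W:wait | queues: N=0 E=0 S=0 W=1
Step 4 [NS]: N:empty,E:wait,S:empty,W:wait | queues: N=0 E=0 S=0 W=1
Cars crossed by step 4: 4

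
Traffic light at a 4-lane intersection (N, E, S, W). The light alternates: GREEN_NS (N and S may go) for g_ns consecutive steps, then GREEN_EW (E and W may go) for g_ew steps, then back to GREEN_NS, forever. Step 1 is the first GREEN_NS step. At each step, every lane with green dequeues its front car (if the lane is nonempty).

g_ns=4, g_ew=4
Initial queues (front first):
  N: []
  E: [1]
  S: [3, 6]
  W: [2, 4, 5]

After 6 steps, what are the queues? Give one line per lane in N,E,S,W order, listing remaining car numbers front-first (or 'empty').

Step 1 [NS]: N:empty,E:wait,S:car3-GO,W:wait | queues: N=0 E=1 S=1 W=3
Step 2 [NS]: N:empty,E:wait,S:car6-GO,W:wait | queues: N=0 E=1 S=0 W=3
Step 3 [NS]: N:empty,E:wait,S:empty,W:wait | queues: N=0 E=1 S=0 W=3
Step 4 [NS]: N:empty,E:wait,S:empty,W:wait | queues: N=0 E=1 S=0 W=3
Step 5 [EW]: N:wait,E:car1-GO,S:wait,W:car2-GO | queues: N=0 E=0 S=0 W=2
Step 6 [EW]: N:wait,E:empty,S:wait,W:car4-GO | queues: N=0 E=0 S=0 W=1

N: empty
E: empty
S: empty
W: 5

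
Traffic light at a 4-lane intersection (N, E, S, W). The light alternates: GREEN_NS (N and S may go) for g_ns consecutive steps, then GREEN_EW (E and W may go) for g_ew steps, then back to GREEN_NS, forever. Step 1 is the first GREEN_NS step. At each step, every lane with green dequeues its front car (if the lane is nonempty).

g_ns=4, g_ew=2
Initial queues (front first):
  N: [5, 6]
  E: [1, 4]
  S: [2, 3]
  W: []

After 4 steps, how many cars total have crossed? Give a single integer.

Answer: 4

Derivation:
Step 1 [NS]: N:car5-GO,E:wait,S:car2-GO,W:wait | queues: N=1 E=2 S=1 W=0
Step 2 [NS]: N:car6-GO,E:wait,S:car3-GO,W:wait | queues: N=0 E=2 S=0 W=0
Step 3 [NS]: N:empty,E:wait,S:empty,W:wait | queues: N=0 E=2 S=0 W=0
Step 4 [NS]: N:empty,E:wait,S:empty,W:wait | queues: N=0 E=2 S=0 W=0
Cars crossed by step 4: 4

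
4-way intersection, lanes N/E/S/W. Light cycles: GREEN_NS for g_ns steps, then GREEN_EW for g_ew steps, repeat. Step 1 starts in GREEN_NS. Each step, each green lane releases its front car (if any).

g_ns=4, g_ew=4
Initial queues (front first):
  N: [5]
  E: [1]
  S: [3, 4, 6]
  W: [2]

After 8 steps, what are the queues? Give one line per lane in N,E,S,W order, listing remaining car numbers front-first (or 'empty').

Step 1 [NS]: N:car5-GO,E:wait,S:car3-GO,W:wait | queues: N=0 E=1 S=2 W=1
Step 2 [NS]: N:empty,E:wait,S:car4-GO,W:wait | queues: N=0 E=1 S=1 W=1
Step 3 [NS]: N:empty,E:wait,S:car6-GO,W:wait | queues: N=0 E=1 S=0 W=1
Step 4 [NS]: N:empty,E:wait,S:empty,W:wait | queues: N=0 E=1 S=0 W=1
Step 5 [EW]: N:wait,E:car1-GO,S:wait,W:car2-GO | queues: N=0 E=0 S=0 W=0

N: empty
E: empty
S: empty
W: empty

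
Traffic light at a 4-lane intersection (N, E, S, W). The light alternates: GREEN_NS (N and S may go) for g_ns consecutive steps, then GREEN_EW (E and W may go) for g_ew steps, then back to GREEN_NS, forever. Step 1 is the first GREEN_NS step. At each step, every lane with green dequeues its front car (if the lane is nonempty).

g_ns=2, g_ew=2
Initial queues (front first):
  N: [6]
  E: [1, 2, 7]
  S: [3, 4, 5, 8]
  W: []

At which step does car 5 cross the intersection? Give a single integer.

Step 1 [NS]: N:car6-GO,E:wait,S:car3-GO,W:wait | queues: N=0 E=3 S=3 W=0
Step 2 [NS]: N:empty,E:wait,S:car4-GO,W:wait | queues: N=0 E=3 S=2 W=0
Step 3 [EW]: N:wait,E:car1-GO,S:wait,W:empty | queues: N=0 E=2 S=2 W=0
Step 4 [EW]: N:wait,E:car2-GO,S:wait,W:empty | queues: N=0 E=1 S=2 W=0
Step 5 [NS]: N:empty,E:wait,S:car5-GO,W:wait | queues: N=0 E=1 S=1 W=0
Step 6 [NS]: N:empty,E:wait,S:car8-GO,W:wait | queues: N=0 E=1 S=0 W=0
Step 7 [EW]: N:wait,E:car7-GO,S:wait,W:empty | queues: N=0 E=0 S=0 W=0
Car 5 crosses at step 5

5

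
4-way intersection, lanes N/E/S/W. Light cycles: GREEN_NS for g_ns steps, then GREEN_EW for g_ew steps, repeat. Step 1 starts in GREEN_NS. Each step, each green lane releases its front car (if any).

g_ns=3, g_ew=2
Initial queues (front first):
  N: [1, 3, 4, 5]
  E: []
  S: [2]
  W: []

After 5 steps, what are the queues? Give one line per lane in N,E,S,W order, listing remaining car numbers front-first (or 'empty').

Step 1 [NS]: N:car1-GO,E:wait,S:car2-GO,W:wait | queues: N=3 E=0 S=0 W=0
Step 2 [NS]: N:car3-GO,E:wait,S:empty,W:wait | queues: N=2 E=0 S=0 W=0
Step 3 [NS]: N:car4-GO,E:wait,S:empty,W:wait | queues: N=1 E=0 S=0 W=0
Step 4 [EW]: N:wait,E:empty,S:wait,W:empty | queues: N=1 E=0 S=0 W=0
Step 5 [EW]: N:wait,E:empty,S:wait,W:empty | queues: N=1 E=0 S=0 W=0

N: 5
E: empty
S: empty
W: empty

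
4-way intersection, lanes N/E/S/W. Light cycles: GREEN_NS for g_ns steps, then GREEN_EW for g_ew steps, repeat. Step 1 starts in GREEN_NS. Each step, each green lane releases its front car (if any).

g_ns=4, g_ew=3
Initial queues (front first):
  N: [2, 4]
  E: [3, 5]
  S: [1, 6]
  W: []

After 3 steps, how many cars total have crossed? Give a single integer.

Answer: 4

Derivation:
Step 1 [NS]: N:car2-GO,E:wait,S:car1-GO,W:wait | queues: N=1 E=2 S=1 W=0
Step 2 [NS]: N:car4-GO,E:wait,S:car6-GO,W:wait | queues: N=0 E=2 S=0 W=0
Step 3 [NS]: N:empty,E:wait,S:empty,W:wait | queues: N=0 E=2 S=0 W=0
Cars crossed by step 3: 4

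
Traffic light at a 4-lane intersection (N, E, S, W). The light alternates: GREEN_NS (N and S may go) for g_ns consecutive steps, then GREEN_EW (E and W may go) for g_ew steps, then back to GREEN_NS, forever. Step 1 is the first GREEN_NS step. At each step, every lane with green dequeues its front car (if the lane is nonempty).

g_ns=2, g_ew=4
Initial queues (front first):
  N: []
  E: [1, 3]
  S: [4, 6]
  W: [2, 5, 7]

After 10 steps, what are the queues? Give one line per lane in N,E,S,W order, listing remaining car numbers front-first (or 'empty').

Step 1 [NS]: N:empty,E:wait,S:car4-GO,W:wait | queues: N=0 E=2 S=1 W=3
Step 2 [NS]: N:empty,E:wait,S:car6-GO,W:wait | queues: N=0 E=2 S=0 W=3
Step 3 [EW]: N:wait,E:car1-GO,S:wait,W:car2-GO | queues: N=0 E=1 S=0 W=2
Step 4 [EW]: N:wait,E:car3-GO,S:wait,W:car5-GO | queues: N=0 E=0 S=0 W=1
Step 5 [EW]: N:wait,E:empty,S:wait,W:car7-GO | queues: N=0 E=0 S=0 W=0

N: empty
E: empty
S: empty
W: empty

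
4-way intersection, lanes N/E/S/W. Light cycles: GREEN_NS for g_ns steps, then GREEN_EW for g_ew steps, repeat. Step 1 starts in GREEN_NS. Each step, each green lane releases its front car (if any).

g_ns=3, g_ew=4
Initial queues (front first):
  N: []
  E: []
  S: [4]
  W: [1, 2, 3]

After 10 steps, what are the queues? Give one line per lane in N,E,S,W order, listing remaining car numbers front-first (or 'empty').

Step 1 [NS]: N:empty,E:wait,S:car4-GO,W:wait | queues: N=0 E=0 S=0 W=3
Step 2 [NS]: N:empty,E:wait,S:empty,W:wait | queues: N=0 E=0 S=0 W=3
Step 3 [NS]: N:empty,E:wait,S:empty,W:wait | queues: N=0 E=0 S=0 W=3
Step 4 [EW]: N:wait,E:empty,S:wait,W:car1-GO | queues: N=0 E=0 S=0 W=2
Step 5 [EW]: N:wait,E:empty,S:wait,W:car2-GO | queues: N=0 E=0 S=0 W=1
Step 6 [EW]: N:wait,E:empty,S:wait,W:car3-GO | queues: N=0 E=0 S=0 W=0

N: empty
E: empty
S: empty
W: empty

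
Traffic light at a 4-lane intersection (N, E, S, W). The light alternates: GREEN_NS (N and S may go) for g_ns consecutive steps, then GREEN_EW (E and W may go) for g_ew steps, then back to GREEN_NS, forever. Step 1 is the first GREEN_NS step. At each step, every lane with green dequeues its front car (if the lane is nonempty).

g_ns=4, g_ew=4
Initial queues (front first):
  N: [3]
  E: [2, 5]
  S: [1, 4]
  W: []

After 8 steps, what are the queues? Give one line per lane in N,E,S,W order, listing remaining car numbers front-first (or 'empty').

Step 1 [NS]: N:car3-GO,E:wait,S:car1-GO,W:wait | queues: N=0 E=2 S=1 W=0
Step 2 [NS]: N:empty,E:wait,S:car4-GO,W:wait | queues: N=0 E=2 S=0 W=0
Step 3 [NS]: N:empty,E:wait,S:empty,W:wait | queues: N=0 E=2 S=0 W=0
Step 4 [NS]: N:empty,E:wait,S:empty,W:wait | queues: N=0 E=2 S=0 W=0
Step 5 [EW]: N:wait,E:car2-GO,S:wait,W:empty | queues: N=0 E=1 S=0 W=0
Step 6 [EW]: N:wait,E:car5-GO,S:wait,W:empty | queues: N=0 E=0 S=0 W=0

N: empty
E: empty
S: empty
W: empty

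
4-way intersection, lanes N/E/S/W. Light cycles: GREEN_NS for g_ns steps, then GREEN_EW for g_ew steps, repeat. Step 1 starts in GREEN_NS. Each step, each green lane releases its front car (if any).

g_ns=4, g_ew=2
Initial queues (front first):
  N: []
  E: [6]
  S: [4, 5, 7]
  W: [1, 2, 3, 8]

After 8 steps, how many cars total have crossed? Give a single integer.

Answer: 6

Derivation:
Step 1 [NS]: N:empty,E:wait,S:car4-GO,W:wait | queues: N=0 E=1 S=2 W=4
Step 2 [NS]: N:empty,E:wait,S:car5-GO,W:wait | queues: N=0 E=1 S=1 W=4
Step 3 [NS]: N:empty,E:wait,S:car7-GO,W:wait | queues: N=0 E=1 S=0 W=4
Step 4 [NS]: N:empty,E:wait,S:empty,W:wait | queues: N=0 E=1 S=0 W=4
Step 5 [EW]: N:wait,E:car6-GO,S:wait,W:car1-GO | queues: N=0 E=0 S=0 W=3
Step 6 [EW]: N:wait,E:empty,S:wait,W:car2-GO | queues: N=0 E=0 S=0 W=2
Step 7 [NS]: N:empty,E:wait,S:empty,W:wait | queues: N=0 E=0 S=0 W=2
Step 8 [NS]: N:empty,E:wait,S:empty,W:wait | queues: N=0 E=0 S=0 W=2
Cars crossed by step 8: 6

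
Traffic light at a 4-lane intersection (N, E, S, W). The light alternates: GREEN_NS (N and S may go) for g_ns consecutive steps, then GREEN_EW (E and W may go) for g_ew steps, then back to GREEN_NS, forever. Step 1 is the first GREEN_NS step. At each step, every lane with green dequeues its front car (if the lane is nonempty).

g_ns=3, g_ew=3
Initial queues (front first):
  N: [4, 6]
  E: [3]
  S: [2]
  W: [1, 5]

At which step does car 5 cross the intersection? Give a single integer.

Step 1 [NS]: N:car4-GO,E:wait,S:car2-GO,W:wait | queues: N=1 E=1 S=0 W=2
Step 2 [NS]: N:car6-GO,E:wait,S:empty,W:wait | queues: N=0 E=1 S=0 W=2
Step 3 [NS]: N:empty,E:wait,S:empty,W:wait | queues: N=0 E=1 S=0 W=2
Step 4 [EW]: N:wait,E:car3-GO,S:wait,W:car1-GO | queues: N=0 E=0 S=0 W=1
Step 5 [EW]: N:wait,E:empty,S:wait,W:car5-GO | queues: N=0 E=0 S=0 W=0
Car 5 crosses at step 5

5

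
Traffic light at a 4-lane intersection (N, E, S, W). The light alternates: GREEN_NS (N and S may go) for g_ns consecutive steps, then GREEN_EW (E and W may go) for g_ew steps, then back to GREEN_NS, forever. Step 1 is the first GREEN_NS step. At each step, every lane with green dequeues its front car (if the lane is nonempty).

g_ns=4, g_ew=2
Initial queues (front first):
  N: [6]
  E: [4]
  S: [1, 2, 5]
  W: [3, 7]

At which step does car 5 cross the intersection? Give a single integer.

Step 1 [NS]: N:car6-GO,E:wait,S:car1-GO,W:wait | queues: N=0 E=1 S=2 W=2
Step 2 [NS]: N:empty,E:wait,S:car2-GO,W:wait | queues: N=0 E=1 S=1 W=2
Step 3 [NS]: N:empty,E:wait,S:car5-GO,W:wait | queues: N=0 E=1 S=0 W=2
Step 4 [NS]: N:empty,E:wait,S:empty,W:wait | queues: N=0 E=1 S=0 W=2
Step 5 [EW]: N:wait,E:car4-GO,S:wait,W:car3-GO | queues: N=0 E=0 S=0 W=1
Step 6 [EW]: N:wait,E:empty,S:wait,W:car7-GO | queues: N=0 E=0 S=0 W=0
Car 5 crosses at step 3

3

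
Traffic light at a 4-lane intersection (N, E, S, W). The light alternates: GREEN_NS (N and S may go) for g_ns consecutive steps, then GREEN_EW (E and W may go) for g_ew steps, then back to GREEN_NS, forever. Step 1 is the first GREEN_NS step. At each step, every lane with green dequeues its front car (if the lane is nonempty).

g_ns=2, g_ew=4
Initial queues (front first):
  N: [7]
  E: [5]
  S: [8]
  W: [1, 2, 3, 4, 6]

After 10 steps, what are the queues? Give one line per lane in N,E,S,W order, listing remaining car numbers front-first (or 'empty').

Step 1 [NS]: N:car7-GO,E:wait,S:car8-GO,W:wait | queues: N=0 E=1 S=0 W=5
Step 2 [NS]: N:empty,E:wait,S:empty,W:wait | queues: N=0 E=1 S=0 W=5
Step 3 [EW]: N:wait,E:car5-GO,S:wait,W:car1-GO | queues: N=0 E=0 S=0 W=4
Step 4 [EW]: N:wait,E:empty,S:wait,W:car2-GO | queues: N=0 E=0 S=0 W=3
Step 5 [EW]: N:wait,E:empty,S:wait,W:car3-GO | queues: N=0 E=0 S=0 W=2
Step 6 [EW]: N:wait,E:empty,S:wait,W:car4-GO | queues: N=0 E=0 S=0 W=1
Step 7 [NS]: N:empty,E:wait,S:empty,W:wait | queues: N=0 E=0 S=0 W=1
Step 8 [NS]: N:empty,E:wait,S:empty,W:wait | queues: N=0 E=0 S=0 W=1
Step 9 [EW]: N:wait,E:empty,S:wait,W:car6-GO | queues: N=0 E=0 S=0 W=0

N: empty
E: empty
S: empty
W: empty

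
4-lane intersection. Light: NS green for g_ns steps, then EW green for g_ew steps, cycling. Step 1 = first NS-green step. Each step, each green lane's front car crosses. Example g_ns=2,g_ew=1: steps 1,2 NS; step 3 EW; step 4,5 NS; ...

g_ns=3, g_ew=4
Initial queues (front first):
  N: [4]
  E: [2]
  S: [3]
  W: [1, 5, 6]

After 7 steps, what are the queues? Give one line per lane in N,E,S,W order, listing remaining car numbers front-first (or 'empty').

Step 1 [NS]: N:car4-GO,E:wait,S:car3-GO,W:wait | queues: N=0 E=1 S=0 W=3
Step 2 [NS]: N:empty,E:wait,S:empty,W:wait | queues: N=0 E=1 S=0 W=3
Step 3 [NS]: N:empty,E:wait,S:empty,W:wait | queues: N=0 E=1 S=0 W=3
Step 4 [EW]: N:wait,E:car2-GO,S:wait,W:car1-GO | queues: N=0 E=0 S=0 W=2
Step 5 [EW]: N:wait,E:empty,S:wait,W:car5-GO | queues: N=0 E=0 S=0 W=1
Step 6 [EW]: N:wait,E:empty,S:wait,W:car6-GO | queues: N=0 E=0 S=0 W=0

N: empty
E: empty
S: empty
W: empty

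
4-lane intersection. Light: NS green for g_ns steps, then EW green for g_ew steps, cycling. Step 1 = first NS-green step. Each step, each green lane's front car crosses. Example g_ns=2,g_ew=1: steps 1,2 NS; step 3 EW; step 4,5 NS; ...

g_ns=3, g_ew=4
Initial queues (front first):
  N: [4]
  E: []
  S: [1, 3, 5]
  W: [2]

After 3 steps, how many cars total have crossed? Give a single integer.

Answer: 4

Derivation:
Step 1 [NS]: N:car4-GO,E:wait,S:car1-GO,W:wait | queues: N=0 E=0 S=2 W=1
Step 2 [NS]: N:empty,E:wait,S:car3-GO,W:wait | queues: N=0 E=0 S=1 W=1
Step 3 [NS]: N:empty,E:wait,S:car5-GO,W:wait | queues: N=0 E=0 S=0 W=1
Cars crossed by step 3: 4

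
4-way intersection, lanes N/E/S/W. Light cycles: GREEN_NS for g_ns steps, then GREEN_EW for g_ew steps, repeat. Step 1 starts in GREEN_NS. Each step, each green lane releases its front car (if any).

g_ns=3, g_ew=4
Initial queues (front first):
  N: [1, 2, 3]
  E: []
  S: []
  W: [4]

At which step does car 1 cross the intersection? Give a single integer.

Step 1 [NS]: N:car1-GO,E:wait,S:empty,W:wait | queues: N=2 E=0 S=0 W=1
Step 2 [NS]: N:car2-GO,E:wait,S:empty,W:wait | queues: N=1 E=0 S=0 W=1
Step 3 [NS]: N:car3-GO,E:wait,S:empty,W:wait | queues: N=0 E=0 S=0 W=1
Step 4 [EW]: N:wait,E:empty,S:wait,W:car4-GO | queues: N=0 E=0 S=0 W=0
Car 1 crosses at step 1

1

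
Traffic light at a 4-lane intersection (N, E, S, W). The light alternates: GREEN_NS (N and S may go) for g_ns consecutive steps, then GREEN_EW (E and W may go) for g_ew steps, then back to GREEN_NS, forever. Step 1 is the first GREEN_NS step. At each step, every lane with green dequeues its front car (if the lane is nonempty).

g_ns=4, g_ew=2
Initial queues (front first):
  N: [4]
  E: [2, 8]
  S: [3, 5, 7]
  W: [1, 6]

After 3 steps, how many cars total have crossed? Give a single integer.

Step 1 [NS]: N:car4-GO,E:wait,S:car3-GO,W:wait | queues: N=0 E=2 S=2 W=2
Step 2 [NS]: N:empty,E:wait,S:car5-GO,W:wait | queues: N=0 E=2 S=1 W=2
Step 3 [NS]: N:empty,E:wait,S:car7-GO,W:wait | queues: N=0 E=2 S=0 W=2
Cars crossed by step 3: 4

Answer: 4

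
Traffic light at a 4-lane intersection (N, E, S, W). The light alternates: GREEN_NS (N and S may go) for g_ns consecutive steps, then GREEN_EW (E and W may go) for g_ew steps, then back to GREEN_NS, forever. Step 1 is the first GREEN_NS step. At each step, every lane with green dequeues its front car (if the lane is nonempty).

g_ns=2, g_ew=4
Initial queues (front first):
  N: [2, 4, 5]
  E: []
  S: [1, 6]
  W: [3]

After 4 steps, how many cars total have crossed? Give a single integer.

Step 1 [NS]: N:car2-GO,E:wait,S:car1-GO,W:wait | queues: N=2 E=0 S=1 W=1
Step 2 [NS]: N:car4-GO,E:wait,S:car6-GO,W:wait | queues: N=1 E=0 S=0 W=1
Step 3 [EW]: N:wait,E:empty,S:wait,W:car3-GO | queues: N=1 E=0 S=0 W=0
Step 4 [EW]: N:wait,E:empty,S:wait,W:empty | queues: N=1 E=0 S=0 W=0
Cars crossed by step 4: 5

Answer: 5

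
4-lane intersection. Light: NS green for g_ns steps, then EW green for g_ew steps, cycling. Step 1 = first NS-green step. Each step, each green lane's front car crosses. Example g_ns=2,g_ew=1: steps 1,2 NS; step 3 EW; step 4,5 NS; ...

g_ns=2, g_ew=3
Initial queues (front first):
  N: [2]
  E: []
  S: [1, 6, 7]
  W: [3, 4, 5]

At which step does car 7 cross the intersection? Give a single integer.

Step 1 [NS]: N:car2-GO,E:wait,S:car1-GO,W:wait | queues: N=0 E=0 S=2 W=3
Step 2 [NS]: N:empty,E:wait,S:car6-GO,W:wait | queues: N=0 E=0 S=1 W=3
Step 3 [EW]: N:wait,E:empty,S:wait,W:car3-GO | queues: N=0 E=0 S=1 W=2
Step 4 [EW]: N:wait,E:empty,S:wait,W:car4-GO | queues: N=0 E=0 S=1 W=1
Step 5 [EW]: N:wait,E:empty,S:wait,W:car5-GO | queues: N=0 E=0 S=1 W=0
Step 6 [NS]: N:empty,E:wait,S:car7-GO,W:wait | queues: N=0 E=0 S=0 W=0
Car 7 crosses at step 6

6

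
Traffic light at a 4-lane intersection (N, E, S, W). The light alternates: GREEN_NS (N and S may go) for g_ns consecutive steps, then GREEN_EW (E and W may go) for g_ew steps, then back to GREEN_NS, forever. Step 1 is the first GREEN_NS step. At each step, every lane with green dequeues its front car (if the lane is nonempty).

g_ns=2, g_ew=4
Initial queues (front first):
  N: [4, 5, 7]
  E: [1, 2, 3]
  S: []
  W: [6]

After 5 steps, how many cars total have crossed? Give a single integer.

Answer: 6

Derivation:
Step 1 [NS]: N:car4-GO,E:wait,S:empty,W:wait | queues: N=2 E=3 S=0 W=1
Step 2 [NS]: N:car5-GO,E:wait,S:empty,W:wait | queues: N=1 E=3 S=0 W=1
Step 3 [EW]: N:wait,E:car1-GO,S:wait,W:car6-GO | queues: N=1 E=2 S=0 W=0
Step 4 [EW]: N:wait,E:car2-GO,S:wait,W:empty | queues: N=1 E=1 S=0 W=0
Step 5 [EW]: N:wait,E:car3-GO,S:wait,W:empty | queues: N=1 E=0 S=0 W=0
Cars crossed by step 5: 6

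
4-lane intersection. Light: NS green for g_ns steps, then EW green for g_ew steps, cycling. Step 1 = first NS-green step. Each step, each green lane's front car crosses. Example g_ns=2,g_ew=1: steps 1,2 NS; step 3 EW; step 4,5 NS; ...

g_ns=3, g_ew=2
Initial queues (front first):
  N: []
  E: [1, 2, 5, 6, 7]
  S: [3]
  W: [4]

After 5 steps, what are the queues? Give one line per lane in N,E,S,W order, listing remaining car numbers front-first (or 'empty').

Step 1 [NS]: N:empty,E:wait,S:car3-GO,W:wait | queues: N=0 E=5 S=0 W=1
Step 2 [NS]: N:empty,E:wait,S:empty,W:wait | queues: N=0 E=5 S=0 W=1
Step 3 [NS]: N:empty,E:wait,S:empty,W:wait | queues: N=0 E=5 S=0 W=1
Step 4 [EW]: N:wait,E:car1-GO,S:wait,W:car4-GO | queues: N=0 E=4 S=0 W=0
Step 5 [EW]: N:wait,E:car2-GO,S:wait,W:empty | queues: N=0 E=3 S=0 W=0

N: empty
E: 5 6 7
S: empty
W: empty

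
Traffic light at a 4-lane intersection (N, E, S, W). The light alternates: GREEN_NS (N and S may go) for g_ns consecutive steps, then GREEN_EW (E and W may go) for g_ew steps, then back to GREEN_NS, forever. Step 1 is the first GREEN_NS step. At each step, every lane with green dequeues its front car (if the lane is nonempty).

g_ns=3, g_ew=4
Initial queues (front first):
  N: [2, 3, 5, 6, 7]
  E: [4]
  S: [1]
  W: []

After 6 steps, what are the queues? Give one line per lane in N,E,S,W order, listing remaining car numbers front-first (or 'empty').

Step 1 [NS]: N:car2-GO,E:wait,S:car1-GO,W:wait | queues: N=4 E=1 S=0 W=0
Step 2 [NS]: N:car3-GO,E:wait,S:empty,W:wait | queues: N=3 E=1 S=0 W=0
Step 3 [NS]: N:car5-GO,E:wait,S:empty,W:wait | queues: N=2 E=1 S=0 W=0
Step 4 [EW]: N:wait,E:car4-GO,S:wait,W:empty | queues: N=2 E=0 S=0 W=0
Step 5 [EW]: N:wait,E:empty,S:wait,W:empty | queues: N=2 E=0 S=0 W=0
Step 6 [EW]: N:wait,E:empty,S:wait,W:empty | queues: N=2 E=0 S=0 W=0

N: 6 7
E: empty
S: empty
W: empty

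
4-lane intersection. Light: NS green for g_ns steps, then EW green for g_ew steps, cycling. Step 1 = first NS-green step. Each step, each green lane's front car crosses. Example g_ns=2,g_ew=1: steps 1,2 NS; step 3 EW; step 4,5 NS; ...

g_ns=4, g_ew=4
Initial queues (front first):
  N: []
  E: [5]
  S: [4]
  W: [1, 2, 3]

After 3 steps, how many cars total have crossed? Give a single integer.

Answer: 1

Derivation:
Step 1 [NS]: N:empty,E:wait,S:car4-GO,W:wait | queues: N=0 E=1 S=0 W=3
Step 2 [NS]: N:empty,E:wait,S:empty,W:wait | queues: N=0 E=1 S=0 W=3
Step 3 [NS]: N:empty,E:wait,S:empty,W:wait | queues: N=0 E=1 S=0 W=3
Cars crossed by step 3: 1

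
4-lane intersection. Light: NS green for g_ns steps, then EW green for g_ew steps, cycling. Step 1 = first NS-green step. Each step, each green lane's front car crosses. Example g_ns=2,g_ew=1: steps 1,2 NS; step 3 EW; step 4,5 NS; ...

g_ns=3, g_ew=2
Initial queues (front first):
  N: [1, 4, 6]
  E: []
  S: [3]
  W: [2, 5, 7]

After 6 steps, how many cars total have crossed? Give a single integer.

Step 1 [NS]: N:car1-GO,E:wait,S:car3-GO,W:wait | queues: N=2 E=0 S=0 W=3
Step 2 [NS]: N:car4-GO,E:wait,S:empty,W:wait | queues: N=1 E=0 S=0 W=3
Step 3 [NS]: N:car6-GO,E:wait,S:empty,W:wait | queues: N=0 E=0 S=0 W=3
Step 4 [EW]: N:wait,E:empty,S:wait,W:car2-GO | queues: N=0 E=0 S=0 W=2
Step 5 [EW]: N:wait,E:empty,S:wait,W:car5-GO | queues: N=0 E=0 S=0 W=1
Step 6 [NS]: N:empty,E:wait,S:empty,W:wait | queues: N=0 E=0 S=0 W=1
Cars crossed by step 6: 6

Answer: 6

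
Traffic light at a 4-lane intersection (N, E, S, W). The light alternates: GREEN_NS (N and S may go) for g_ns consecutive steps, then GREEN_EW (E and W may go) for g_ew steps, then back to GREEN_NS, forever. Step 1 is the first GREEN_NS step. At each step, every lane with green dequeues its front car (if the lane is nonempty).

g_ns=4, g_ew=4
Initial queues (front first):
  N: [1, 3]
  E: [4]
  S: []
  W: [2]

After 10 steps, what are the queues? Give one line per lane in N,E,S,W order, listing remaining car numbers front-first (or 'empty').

Step 1 [NS]: N:car1-GO,E:wait,S:empty,W:wait | queues: N=1 E=1 S=0 W=1
Step 2 [NS]: N:car3-GO,E:wait,S:empty,W:wait | queues: N=0 E=1 S=0 W=1
Step 3 [NS]: N:empty,E:wait,S:empty,W:wait | queues: N=0 E=1 S=0 W=1
Step 4 [NS]: N:empty,E:wait,S:empty,W:wait | queues: N=0 E=1 S=0 W=1
Step 5 [EW]: N:wait,E:car4-GO,S:wait,W:car2-GO | queues: N=0 E=0 S=0 W=0

N: empty
E: empty
S: empty
W: empty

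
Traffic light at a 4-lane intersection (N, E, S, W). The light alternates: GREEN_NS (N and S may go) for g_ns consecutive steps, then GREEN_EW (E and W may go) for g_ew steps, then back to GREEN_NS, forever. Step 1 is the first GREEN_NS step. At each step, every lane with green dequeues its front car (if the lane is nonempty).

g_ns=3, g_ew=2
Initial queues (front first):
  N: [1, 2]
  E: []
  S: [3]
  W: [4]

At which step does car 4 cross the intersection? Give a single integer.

Step 1 [NS]: N:car1-GO,E:wait,S:car3-GO,W:wait | queues: N=1 E=0 S=0 W=1
Step 2 [NS]: N:car2-GO,E:wait,S:empty,W:wait | queues: N=0 E=0 S=0 W=1
Step 3 [NS]: N:empty,E:wait,S:empty,W:wait | queues: N=0 E=0 S=0 W=1
Step 4 [EW]: N:wait,E:empty,S:wait,W:car4-GO | queues: N=0 E=0 S=0 W=0
Car 4 crosses at step 4

4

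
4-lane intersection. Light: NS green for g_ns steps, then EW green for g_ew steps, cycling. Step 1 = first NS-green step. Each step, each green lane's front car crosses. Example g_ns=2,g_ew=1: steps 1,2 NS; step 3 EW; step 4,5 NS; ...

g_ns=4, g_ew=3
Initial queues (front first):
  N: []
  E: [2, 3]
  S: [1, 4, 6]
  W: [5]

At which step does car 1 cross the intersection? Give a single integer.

Step 1 [NS]: N:empty,E:wait,S:car1-GO,W:wait | queues: N=0 E=2 S=2 W=1
Step 2 [NS]: N:empty,E:wait,S:car4-GO,W:wait | queues: N=0 E=2 S=1 W=1
Step 3 [NS]: N:empty,E:wait,S:car6-GO,W:wait | queues: N=0 E=2 S=0 W=1
Step 4 [NS]: N:empty,E:wait,S:empty,W:wait | queues: N=0 E=2 S=0 W=1
Step 5 [EW]: N:wait,E:car2-GO,S:wait,W:car5-GO | queues: N=0 E=1 S=0 W=0
Step 6 [EW]: N:wait,E:car3-GO,S:wait,W:empty | queues: N=0 E=0 S=0 W=0
Car 1 crosses at step 1

1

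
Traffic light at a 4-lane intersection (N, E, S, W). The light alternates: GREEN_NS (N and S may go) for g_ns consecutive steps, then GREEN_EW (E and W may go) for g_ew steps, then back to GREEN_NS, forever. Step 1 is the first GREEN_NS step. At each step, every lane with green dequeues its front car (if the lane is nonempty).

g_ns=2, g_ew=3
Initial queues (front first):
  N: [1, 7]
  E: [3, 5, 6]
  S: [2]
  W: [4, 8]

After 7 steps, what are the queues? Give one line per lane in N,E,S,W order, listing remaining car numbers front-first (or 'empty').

Step 1 [NS]: N:car1-GO,E:wait,S:car2-GO,W:wait | queues: N=1 E=3 S=0 W=2
Step 2 [NS]: N:car7-GO,E:wait,S:empty,W:wait | queues: N=0 E=3 S=0 W=2
Step 3 [EW]: N:wait,E:car3-GO,S:wait,W:car4-GO | queues: N=0 E=2 S=0 W=1
Step 4 [EW]: N:wait,E:car5-GO,S:wait,W:car8-GO | queues: N=0 E=1 S=0 W=0
Step 5 [EW]: N:wait,E:car6-GO,S:wait,W:empty | queues: N=0 E=0 S=0 W=0

N: empty
E: empty
S: empty
W: empty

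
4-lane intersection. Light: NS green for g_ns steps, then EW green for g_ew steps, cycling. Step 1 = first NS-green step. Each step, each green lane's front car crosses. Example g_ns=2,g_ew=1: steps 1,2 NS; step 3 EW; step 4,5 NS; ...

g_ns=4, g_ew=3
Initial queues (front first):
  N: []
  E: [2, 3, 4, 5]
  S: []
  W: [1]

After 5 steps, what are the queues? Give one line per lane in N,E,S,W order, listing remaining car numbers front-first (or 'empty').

Step 1 [NS]: N:empty,E:wait,S:empty,W:wait | queues: N=0 E=4 S=0 W=1
Step 2 [NS]: N:empty,E:wait,S:empty,W:wait | queues: N=0 E=4 S=0 W=1
Step 3 [NS]: N:empty,E:wait,S:empty,W:wait | queues: N=0 E=4 S=0 W=1
Step 4 [NS]: N:empty,E:wait,S:empty,W:wait | queues: N=0 E=4 S=0 W=1
Step 5 [EW]: N:wait,E:car2-GO,S:wait,W:car1-GO | queues: N=0 E=3 S=0 W=0

N: empty
E: 3 4 5
S: empty
W: empty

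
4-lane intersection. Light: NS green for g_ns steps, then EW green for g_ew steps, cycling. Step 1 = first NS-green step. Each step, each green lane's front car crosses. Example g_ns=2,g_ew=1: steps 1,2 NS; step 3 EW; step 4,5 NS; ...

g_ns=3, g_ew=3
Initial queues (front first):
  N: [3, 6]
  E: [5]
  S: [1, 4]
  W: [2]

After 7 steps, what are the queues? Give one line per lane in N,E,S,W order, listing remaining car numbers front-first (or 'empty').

Step 1 [NS]: N:car3-GO,E:wait,S:car1-GO,W:wait | queues: N=1 E=1 S=1 W=1
Step 2 [NS]: N:car6-GO,E:wait,S:car4-GO,W:wait | queues: N=0 E=1 S=0 W=1
Step 3 [NS]: N:empty,E:wait,S:empty,W:wait | queues: N=0 E=1 S=0 W=1
Step 4 [EW]: N:wait,E:car5-GO,S:wait,W:car2-GO | queues: N=0 E=0 S=0 W=0

N: empty
E: empty
S: empty
W: empty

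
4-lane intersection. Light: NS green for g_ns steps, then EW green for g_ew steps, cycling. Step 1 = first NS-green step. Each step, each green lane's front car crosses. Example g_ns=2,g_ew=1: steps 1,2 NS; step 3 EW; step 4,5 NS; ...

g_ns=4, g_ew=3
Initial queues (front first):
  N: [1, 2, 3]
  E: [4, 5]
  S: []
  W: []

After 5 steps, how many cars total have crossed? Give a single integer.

Answer: 4

Derivation:
Step 1 [NS]: N:car1-GO,E:wait,S:empty,W:wait | queues: N=2 E=2 S=0 W=0
Step 2 [NS]: N:car2-GO,E:wait,S:empty,W:wait | queues: N=1 E=2 S=0 W=0
Step 3 [NS]: N:car3-GO,E:wait,S:empty,W:wait | queues: N=0 E=2 S=0 W=0
Step 4 [NS]: N:empty,E:wait,S:empty,W:wait | queues: N=0 E=2 S=0 W=0
Step 5 [EW]: N:wait,E:car4-GO,S:wait,W:empty | queues: N=0 E=1 S=0 W=0
Cars crossed by step 5: 4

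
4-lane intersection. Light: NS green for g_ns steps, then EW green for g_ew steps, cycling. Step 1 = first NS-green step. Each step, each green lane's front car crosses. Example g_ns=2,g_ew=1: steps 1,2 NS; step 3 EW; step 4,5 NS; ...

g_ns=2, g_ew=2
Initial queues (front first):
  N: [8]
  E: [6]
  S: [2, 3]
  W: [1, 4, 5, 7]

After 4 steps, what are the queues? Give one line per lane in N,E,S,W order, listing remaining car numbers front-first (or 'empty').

Step 1 [NS]: N:car8-GO,E:wait,S:car2-GO,W:wait | queues: N=0 E=1 S=1 W=4
Step 2 [NS]: N:empty,E:wait,S:car3-GO,W:wait | queues: N=0 E=1 S=0 W=4
Step 3 [EW]: N:wait,E:car6-GO,S:wait,W:car1-GO | queues: N=0 E=0 S=0 W=3
Step 4 [EW]: N:wait,E:empty,S:wait,W:car4-GO | queues: N=0 E=0 S=0 W=2

N: empty
E: empty
S: empty
W: 5 7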